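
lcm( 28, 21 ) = 84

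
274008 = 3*91336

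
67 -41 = 26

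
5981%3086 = 2895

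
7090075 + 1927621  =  9017696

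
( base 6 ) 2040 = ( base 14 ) 248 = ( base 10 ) 456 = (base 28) g8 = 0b111001000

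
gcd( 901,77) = 1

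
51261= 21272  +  29989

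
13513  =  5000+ 8513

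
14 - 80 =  - 66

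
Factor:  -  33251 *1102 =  - 2^1*19^1*29^1*41^1*811^1=- 36642602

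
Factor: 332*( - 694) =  -230408 = - 2^3*83^1*347^1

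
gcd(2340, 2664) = 36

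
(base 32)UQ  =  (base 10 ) 986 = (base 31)10p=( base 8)1732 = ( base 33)TT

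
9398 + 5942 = 15340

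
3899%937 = 151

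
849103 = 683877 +165226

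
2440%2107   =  333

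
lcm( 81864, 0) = 0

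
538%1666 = 538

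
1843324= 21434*86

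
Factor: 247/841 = 13^1*19^1*29^(-2)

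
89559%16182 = 8649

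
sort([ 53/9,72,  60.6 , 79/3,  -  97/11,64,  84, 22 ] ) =[-97/11,53/9 , 22, 79/3,  60.6 , 64, 72,  84 ] 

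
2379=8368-5989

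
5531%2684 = 163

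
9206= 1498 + 7708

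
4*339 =1356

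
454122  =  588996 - 134874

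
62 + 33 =95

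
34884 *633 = 22081572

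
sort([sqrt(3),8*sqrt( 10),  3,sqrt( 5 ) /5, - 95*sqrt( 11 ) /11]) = [-95*sqrt( 11 ) /11,  sqrt( 5 )/5,  sqrt( 3),3,8*sqrt( 10 )] 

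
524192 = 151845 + 372347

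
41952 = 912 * 46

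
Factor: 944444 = 2^2*236111^1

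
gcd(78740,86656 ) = 4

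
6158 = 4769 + 1389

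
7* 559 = 3913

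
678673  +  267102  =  945775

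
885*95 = 84075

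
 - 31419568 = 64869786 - 96289354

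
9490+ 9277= 18767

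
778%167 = 110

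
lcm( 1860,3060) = 94860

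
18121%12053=6068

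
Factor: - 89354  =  -2^1*43^1*1039^1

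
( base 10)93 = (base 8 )135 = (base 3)10110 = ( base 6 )233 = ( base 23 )41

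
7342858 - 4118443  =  3224415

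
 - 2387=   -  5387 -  - 3000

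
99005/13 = 7615 + 10/13 = 7615.77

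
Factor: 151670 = 2^1*5^1*29^1 * 523^1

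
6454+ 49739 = 56193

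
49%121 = 49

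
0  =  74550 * 0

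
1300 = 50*26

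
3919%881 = 395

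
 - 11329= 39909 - 51238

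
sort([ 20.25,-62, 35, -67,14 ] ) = [ - 67, - 62,14, 20.25, 35]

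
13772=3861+9911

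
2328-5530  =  - 3202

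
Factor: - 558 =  - 2^1*3^2*31^1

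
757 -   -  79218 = 79975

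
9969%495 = 69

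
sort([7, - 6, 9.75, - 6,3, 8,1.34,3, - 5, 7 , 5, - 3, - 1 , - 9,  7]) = [ - 9, - 6, - 6,  -  5, - 3, - 1,1.34, 3,3 , 5,7,  7,7,8, 9.75] 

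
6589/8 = 6589/8 = 823.62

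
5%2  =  1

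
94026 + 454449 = 548475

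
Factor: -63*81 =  - 3^6*7^1= - 5103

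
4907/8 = 4907/8 = 613.38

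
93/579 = 31/193 =0.16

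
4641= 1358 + 3283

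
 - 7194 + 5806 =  - 1388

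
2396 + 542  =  2938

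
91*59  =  5369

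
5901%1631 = 1008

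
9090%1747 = 355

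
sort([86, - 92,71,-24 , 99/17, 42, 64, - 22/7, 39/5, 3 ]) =[ - 92 , - 24, -22/7, 3, 99/17, 39/5, 42  ,  64,71, 86 ] 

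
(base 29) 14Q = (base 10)983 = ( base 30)12n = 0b1111010111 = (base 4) 33113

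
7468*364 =2718352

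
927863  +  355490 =1283353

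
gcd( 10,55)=5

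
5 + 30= 35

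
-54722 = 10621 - 65343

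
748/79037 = 748/79037 = 0.01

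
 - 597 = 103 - 700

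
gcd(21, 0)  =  21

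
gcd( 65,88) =1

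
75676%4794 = 3766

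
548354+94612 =642966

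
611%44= 39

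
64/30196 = 16/7549=0.00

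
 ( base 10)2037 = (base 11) 1592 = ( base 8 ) 3765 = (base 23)3JD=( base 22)44d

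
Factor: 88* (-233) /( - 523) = 2^3 *11^1*233^1*523^( - 1) = 20504/523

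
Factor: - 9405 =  - 3^2*5^1*11^1*19^1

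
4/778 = 2/389 = 0.01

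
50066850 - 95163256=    - 45096406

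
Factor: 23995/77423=5^1*139^( - 1)*557^(  -  1 )*4799^1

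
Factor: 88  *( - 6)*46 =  - 2^5*3^1*11^1*23^1 = - 24288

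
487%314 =173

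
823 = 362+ 461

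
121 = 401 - 280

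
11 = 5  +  6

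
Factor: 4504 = 2^3*563^1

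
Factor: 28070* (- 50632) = -2^4*5^1*7^1*401^1 * 6329^1 = -1421240240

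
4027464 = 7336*549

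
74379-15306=59073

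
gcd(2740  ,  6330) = 10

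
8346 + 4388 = 12734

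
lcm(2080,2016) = 131040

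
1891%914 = 63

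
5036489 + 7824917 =12861406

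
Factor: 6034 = 2^1*7^1*431^1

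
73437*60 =4406220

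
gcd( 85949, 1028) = 1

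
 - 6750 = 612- 7362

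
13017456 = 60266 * 216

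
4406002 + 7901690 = 12307692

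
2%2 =0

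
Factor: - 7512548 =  - 2^2*1051^1*1787^1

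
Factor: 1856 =2^6* 29^1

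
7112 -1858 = 5254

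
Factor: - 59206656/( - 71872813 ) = 2^10 * 3^1 * 19273^1 * 71872813^(-1 )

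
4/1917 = 4/1917 = 0.00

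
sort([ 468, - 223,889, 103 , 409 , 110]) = [ - 223, 103,110, 409, 468, 889]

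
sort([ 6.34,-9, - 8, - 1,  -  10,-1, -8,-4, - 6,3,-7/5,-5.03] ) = [ -10, - 9, - 8,  -  8,  -  6, - 5.03,-4, - 7/5,  -  1, - 1,3, 6.34 ] 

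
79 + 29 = 108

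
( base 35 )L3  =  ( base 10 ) 738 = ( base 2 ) 1011100010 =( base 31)NP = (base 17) 297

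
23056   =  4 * 5764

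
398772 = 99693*4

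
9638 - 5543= 4095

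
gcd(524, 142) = 2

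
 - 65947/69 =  - 956 +17/69 = - 955.75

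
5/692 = 5/692 = 0.01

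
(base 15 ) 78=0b1110001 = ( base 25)4D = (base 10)113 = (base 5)423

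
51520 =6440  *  8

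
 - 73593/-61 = 1206+27/61 = 1206.44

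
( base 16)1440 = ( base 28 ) 6h4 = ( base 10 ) 5184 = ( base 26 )7HA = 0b1010001000000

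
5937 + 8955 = 14892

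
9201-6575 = 2626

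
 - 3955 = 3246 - 7201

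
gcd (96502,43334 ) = 2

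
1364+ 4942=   6306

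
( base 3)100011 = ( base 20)C7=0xF7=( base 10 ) 247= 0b11110111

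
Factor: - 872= -2^3*109^1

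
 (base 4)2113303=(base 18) 1bhd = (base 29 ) BG0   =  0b10010111110011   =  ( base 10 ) 9715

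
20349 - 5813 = 14536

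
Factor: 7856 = 2^4 * 491^1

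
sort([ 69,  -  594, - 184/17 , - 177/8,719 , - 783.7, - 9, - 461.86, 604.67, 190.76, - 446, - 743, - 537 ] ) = [ - 783.7, -743, - 594,  -  537, - 461.86, - 446,  -  177/8,  -  184/17,- 9, 69, 190.76,604.67, 719]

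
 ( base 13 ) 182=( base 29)9e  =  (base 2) 100010011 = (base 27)A5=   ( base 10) 275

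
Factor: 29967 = 3^1 * 7^1* 1427^1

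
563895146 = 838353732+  - 274458586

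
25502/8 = 3187 + 3/4 = 3187.75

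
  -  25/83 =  - 25/83=- 0.30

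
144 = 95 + 49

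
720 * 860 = 619200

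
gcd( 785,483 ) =1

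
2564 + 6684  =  9248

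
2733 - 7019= - 4286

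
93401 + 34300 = 127701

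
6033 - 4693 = 1340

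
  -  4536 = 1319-5855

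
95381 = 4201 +91180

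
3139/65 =3139/65 = 48.29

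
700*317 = 221900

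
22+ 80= 102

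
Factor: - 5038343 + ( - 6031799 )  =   - 11070142 = - 2^1*67^1*82613^1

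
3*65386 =196158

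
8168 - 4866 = 3302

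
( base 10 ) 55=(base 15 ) 3a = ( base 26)23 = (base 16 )37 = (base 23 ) 29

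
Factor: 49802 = 2^1*37^1*673^1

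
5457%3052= 2405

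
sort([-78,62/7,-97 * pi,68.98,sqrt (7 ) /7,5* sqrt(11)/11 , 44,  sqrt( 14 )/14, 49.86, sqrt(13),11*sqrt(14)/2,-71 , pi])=[ - 97*pi, - 78 ,  -  71,  sqrt(14)/14,  sqrt ( 7 ) /7,  5*sqrt(11) /11, pi,sqrt(13), 62/7, 11 * sqrt( 14) /2,44 , 49.86,68.98]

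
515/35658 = 515/35658 = 0.01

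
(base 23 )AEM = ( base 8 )13002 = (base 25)909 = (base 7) 22266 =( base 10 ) 5634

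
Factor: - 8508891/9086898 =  - 2836297/3028966=- 2^( - 1)*17^1*557^( - 1)*2719^( - 1)*166841^1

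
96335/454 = 96335/454 =212.19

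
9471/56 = 169  +  1/8 = 169.12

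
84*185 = 15540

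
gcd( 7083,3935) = 787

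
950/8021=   950/8021 = 0.12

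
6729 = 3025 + 3704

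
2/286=1/143 = 0.01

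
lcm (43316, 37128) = 259896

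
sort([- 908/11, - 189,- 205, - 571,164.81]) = [ -571, - 205, - 189, - 908/11,164.81]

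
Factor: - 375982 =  - 2^1*53^1*3547^1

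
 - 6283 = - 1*6283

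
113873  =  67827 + 46046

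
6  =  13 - 7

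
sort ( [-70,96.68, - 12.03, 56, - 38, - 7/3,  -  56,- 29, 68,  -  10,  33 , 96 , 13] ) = [-70,-56, - 38, - 29 , - 12.03,  -  10,-7/3, 13,  33,56,68, 96,96.68] 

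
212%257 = 212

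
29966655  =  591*50705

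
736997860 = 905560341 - 168562481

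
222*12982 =2882004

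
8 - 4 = 4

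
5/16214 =5/16214 = 0.00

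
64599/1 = 64599 = 64599.00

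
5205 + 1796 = 7001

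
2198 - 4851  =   - 2653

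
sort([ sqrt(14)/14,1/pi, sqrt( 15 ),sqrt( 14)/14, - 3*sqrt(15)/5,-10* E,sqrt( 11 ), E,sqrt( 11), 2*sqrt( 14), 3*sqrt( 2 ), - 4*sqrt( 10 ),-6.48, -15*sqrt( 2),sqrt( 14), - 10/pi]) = [ - 10*E, - 15*sqrt(2), - 4*sqrt( 10), - 6.48, - 10/pi, - 3*sqrt(15)/5, sqrt ( 14 )/14,sqrt( 14 ) /14,1/pi,E,sqrt(11),sqrt(11 ), sqrt( 14),sqrt( 15 ), 3*sqrt( 2),2*sqrt( 14) ]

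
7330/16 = 3665/8=458.12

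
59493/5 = 59493/5 = 11898.60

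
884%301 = 282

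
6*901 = 5406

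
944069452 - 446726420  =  497343032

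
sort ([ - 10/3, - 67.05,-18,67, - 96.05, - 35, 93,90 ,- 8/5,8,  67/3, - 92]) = [ - 96.05,-92, - 67.05,-35, - 18,- 10/3,-8/5, 8, 67/3,  67,90, 93]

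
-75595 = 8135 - 83730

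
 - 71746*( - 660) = 47352360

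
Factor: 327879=3^2*17^1*2143^1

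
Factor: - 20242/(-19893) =2^1*3^ ( - 1)*19^( - 1)*29^1 = 58/57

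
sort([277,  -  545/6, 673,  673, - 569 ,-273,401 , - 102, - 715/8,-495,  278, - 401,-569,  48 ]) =[  -  569, - 569,- 495,-401 , -273, - 102, - 545/6, - 715/8,  48  ,  277 , 278,401, 673, 673]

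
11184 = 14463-3279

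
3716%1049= 569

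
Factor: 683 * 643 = 643^1*683^1 =439169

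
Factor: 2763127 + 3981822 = 6744949 = 31^1*217579^1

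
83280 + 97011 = 180291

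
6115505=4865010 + 1250495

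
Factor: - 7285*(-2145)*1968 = 2^4*3^2*5^2*11^1*13^1*31^1*41^1*47^1= 30752607600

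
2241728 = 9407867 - 7166139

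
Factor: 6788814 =2^1*3^1*17^1*19^1*31^1*113^1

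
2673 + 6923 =9596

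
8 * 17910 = 143280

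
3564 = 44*81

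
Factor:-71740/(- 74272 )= 85/88 = 2^(-3) * 5^1*11^(-1)*17^1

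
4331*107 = 463417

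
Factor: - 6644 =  - 2^2 * 11^1*151^1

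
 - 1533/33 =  - 511/11  =  - 46.45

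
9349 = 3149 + 6200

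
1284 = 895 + 389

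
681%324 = 33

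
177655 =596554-418899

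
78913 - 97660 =-18747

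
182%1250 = 182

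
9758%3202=152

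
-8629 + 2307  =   - 6322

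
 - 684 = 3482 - 4166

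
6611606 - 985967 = 5625639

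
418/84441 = 418/84441 = 0.00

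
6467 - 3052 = 3415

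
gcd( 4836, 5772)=156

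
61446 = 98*627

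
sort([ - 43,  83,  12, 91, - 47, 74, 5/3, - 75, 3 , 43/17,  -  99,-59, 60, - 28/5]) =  [ - 99, - 75,-59, - 47,-43, - 28/5, 5/3 , 43/17  ,  3, 12, 60,  74,83, 91] 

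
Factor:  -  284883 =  - 3^1*94961^1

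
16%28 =16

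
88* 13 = 1144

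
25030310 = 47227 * 530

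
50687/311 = 50687/311 = 162.98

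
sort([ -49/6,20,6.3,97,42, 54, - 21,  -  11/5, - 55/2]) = [-55/2, - 21, - 49/6,-11/5, 6.3, 20, 42, 54 , 97]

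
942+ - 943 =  - 1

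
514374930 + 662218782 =1176593712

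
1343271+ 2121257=3464528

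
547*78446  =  42909962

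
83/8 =10+3/8 = 10.38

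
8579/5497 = 373/239  =  1.56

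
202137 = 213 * 949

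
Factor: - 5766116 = -2^2*1441529^1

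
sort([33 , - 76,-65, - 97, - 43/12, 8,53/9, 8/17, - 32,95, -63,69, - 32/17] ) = [  -  97 ,-76, - 65, - 63 , - 32 ,-43/12, - 32/17 , 8/17, 53/9 , 8,33, 69,95 ] 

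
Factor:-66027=-3^1*13^1*1693^1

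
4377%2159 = 59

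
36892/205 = 36892/205 =179.96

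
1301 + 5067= 6368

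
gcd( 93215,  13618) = 1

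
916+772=1688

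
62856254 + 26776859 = 89633113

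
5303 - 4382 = 921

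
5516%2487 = 542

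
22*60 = 1320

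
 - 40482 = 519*( - 78 )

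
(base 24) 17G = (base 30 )PA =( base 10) 760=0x2f8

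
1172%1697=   1172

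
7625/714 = 7625/714 = 10.68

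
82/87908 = 41/43954 =0.00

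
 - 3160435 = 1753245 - 4913680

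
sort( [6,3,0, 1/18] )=[0,1/18,3,6]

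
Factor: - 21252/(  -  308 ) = 69  =  3^1*23^1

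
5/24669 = 5/24669 = 0.00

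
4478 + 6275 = 10753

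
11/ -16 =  - 1 + 5/16 = - 0.69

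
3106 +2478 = 5584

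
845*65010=54933450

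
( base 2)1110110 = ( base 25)4i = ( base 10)118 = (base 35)3d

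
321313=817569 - 496256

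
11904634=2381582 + 9523052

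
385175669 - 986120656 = -600944987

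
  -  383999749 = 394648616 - 778648365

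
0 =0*999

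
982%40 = 22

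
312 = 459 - 147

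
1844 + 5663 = 7507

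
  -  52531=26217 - 78748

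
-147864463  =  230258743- 378123206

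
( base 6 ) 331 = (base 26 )4N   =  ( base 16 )7F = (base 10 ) 127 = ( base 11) 106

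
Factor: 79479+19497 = 2^5*3^1*1031^1 = 98976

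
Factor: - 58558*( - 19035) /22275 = 2^1*5^( - 1 )*11^(-1)*19^1*23^1*47^1*67^1 = 2752226/55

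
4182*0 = 0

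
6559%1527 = 451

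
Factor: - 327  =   - 3^1*109^1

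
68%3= 2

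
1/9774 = 1/9774 = 0.00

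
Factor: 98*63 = 2^1*3^2*7^3  =  6174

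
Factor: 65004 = 2^2*3^1* 5417^1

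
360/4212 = 10/117  =  0.09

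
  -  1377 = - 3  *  459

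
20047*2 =40094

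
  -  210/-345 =14/23 =0.61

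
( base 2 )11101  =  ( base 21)18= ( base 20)19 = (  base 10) 29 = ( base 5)104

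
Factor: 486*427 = 207522 = 2^1*3^5*7^1*61^1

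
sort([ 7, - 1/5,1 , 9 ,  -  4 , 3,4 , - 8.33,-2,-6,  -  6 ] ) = [  -  8.33,  -  6, - 6,-4,-2,-1/5, 1, 3,4,7,9 ] 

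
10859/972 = 10859/972 = 11.17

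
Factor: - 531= - 3^2 * 59^1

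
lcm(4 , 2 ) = 4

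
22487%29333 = 22487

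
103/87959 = 103/87959 = 0.00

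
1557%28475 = 1557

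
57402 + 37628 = 95030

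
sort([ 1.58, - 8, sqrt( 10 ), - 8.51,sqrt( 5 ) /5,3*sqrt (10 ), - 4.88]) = [ - 8.51, -8,-4.88 , sqrt (5 ) /5, 1.58, sqrt( 10 ), 3*sqrt(  10 ) ]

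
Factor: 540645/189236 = 2^(-2)*3^1*5^1*7^1*19^1*271^1*47309^( - 1)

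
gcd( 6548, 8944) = 4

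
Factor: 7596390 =2^1*3^1*5^1*19^1*13327^1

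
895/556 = 895/556 = 1.61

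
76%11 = 10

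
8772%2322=1806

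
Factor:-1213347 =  - 3^1*404449^1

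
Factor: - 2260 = - 2^2 * 5^1*113^1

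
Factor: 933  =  3^1*311^1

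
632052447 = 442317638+189734809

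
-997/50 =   -  20 + 3/50 = - 19.94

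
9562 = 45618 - 36056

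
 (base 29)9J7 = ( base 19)139E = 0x1fbf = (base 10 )8127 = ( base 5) 230002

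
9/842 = 9/842 = 0.01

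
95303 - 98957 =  - 3654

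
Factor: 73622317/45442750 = 2^( - 1)*5^( - 3) * 67^( -1) * 1063^1*2713^( - 1)*69259^1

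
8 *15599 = 124792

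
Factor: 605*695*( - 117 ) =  - 49195575= -3^2*5^2*11^2*13^1* 139^1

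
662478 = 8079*82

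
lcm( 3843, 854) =7686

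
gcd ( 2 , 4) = 2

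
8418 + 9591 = 18009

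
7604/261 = 7604/261 = 29.13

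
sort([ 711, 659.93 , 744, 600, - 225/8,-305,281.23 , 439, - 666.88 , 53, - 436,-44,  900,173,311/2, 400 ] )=[ -666.88, - 436, - 305, - 44,-225/8,53,311/2,173,281.23,400,  439  ,  600,659.93,711, 744,900] 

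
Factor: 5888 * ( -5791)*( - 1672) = 2^11*11^1*19^1*23^1*5791^1=57010866176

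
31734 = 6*5289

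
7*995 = 6965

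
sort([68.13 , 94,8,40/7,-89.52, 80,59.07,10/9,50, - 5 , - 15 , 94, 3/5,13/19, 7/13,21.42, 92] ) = [  -  89.52, - 15, - 5,7/13,3/5 , 13/19 , 10/9,40/7,8 , 21.42 , 50, 59.07,68.13 , 80,92,94,94 ]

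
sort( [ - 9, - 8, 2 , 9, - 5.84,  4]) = [ - 9, - 8, - 5.84,2,4,9] 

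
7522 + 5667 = 13189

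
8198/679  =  12 + 50/679  =  12.07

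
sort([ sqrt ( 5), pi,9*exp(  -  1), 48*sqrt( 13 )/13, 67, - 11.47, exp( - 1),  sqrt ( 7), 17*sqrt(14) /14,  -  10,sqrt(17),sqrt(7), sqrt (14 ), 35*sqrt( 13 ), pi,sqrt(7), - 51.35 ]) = [ - 51.35, - 11.47, -10, exp( - 1 ), sqrt(5),sqrt(7), sqrt( 7),sqrt( 7 ),pi, pi,9*exp(-1 ),  sqrt( 14), sqrt(17), 17*sqrt( 14 )/14  ,  48* sqrt( 13 ) /13, 67,35*sqrt(13)] 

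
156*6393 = 997308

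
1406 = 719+687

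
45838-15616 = 30222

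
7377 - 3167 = 4210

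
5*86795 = 433975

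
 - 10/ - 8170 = 1/817 = 0.00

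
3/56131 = 3/56131 = 0.00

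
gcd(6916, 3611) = 1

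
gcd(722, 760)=38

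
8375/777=8375/777 = 10.78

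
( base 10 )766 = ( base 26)13c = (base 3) 1001101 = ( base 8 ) 1376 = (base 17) 2B1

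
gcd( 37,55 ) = 1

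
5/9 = 5/9 = 0.56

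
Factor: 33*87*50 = 143550 = 2^1*3^2*5^2*11^1 * 29^1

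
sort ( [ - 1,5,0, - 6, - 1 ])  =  [ - 6, - 1, - 1,0,5]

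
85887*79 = 6785073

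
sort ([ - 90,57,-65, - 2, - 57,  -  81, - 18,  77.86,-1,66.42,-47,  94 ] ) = [ - 90  ,  -  81, - 65, - 57,-47, - 18,- 2, - 1, 57,66.42 , 77.86, 94] 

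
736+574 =1310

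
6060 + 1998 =8058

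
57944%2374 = 968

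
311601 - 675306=  -  363705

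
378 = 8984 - 8606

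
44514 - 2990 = 41524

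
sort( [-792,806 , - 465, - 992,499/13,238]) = [- 992,-792,- 465,  499/13 , 238,806]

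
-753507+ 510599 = -242908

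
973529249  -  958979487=14549762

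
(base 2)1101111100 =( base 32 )rs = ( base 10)892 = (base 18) 2da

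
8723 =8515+208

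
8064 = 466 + 7598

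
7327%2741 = 1845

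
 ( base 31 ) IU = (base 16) 24C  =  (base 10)588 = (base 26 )MG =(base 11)495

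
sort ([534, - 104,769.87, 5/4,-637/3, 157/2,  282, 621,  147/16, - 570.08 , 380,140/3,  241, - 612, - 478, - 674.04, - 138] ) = [ - 674.04, - 612,-570.08, - 478,-637/3 ,  -  138 , - 104,5/4,147/16 , 140/3, 157/2,241 , 282, 380,534,  621,769.87] 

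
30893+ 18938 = 49831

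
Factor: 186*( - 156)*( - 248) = 2^6 * 3^2 * 13^1*31^2= 7195968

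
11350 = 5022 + 6328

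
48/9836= 12/2459 = 0.00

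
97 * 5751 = 557847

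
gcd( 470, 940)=470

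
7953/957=8 +9/29 = 8.31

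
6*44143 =264858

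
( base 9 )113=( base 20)4d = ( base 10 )93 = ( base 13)72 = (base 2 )1011101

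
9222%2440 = 1902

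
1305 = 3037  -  1732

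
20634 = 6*3439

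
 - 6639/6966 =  - 1 + 109/2322 = - 0.95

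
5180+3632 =8812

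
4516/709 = 4516/709 =6.37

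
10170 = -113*( - 90)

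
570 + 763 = 1333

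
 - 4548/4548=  - 1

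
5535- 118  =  5417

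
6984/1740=4  +  2/145 =4.01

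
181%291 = 181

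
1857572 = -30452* ( - 61)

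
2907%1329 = 249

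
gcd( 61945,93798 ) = 1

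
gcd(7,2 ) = 1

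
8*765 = 6120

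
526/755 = 526/755 = 0.70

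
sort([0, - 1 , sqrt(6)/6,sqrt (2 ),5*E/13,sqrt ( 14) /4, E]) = [ - 1, 0,sqrt(6)/6,sqrt( 14)/4,5*E/13,sqrt( 2), E]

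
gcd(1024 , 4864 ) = 256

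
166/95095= 166/95095 = 0.00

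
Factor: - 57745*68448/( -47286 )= 2^4*3^( - 1 )*5^1 * 23^1*31^1 * 37^( - 1)*71^(  -  1) * 11549^1  =  658754960/7881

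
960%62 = 30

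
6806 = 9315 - 2509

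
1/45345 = 1/45345 = 0.00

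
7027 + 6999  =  14026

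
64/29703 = 64/29703 = 0.00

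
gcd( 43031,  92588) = 1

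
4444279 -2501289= 1942990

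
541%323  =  218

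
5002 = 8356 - 3354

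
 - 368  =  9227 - 9595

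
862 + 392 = 1254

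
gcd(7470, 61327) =1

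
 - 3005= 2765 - 5770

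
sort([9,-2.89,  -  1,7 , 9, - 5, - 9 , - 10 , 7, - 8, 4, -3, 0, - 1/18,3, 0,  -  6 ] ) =[-10, - 9,  -  8, - 6, - 5,  -  3,-2.89,  -  1 , - 1/18,0,  0,  3 , 4,7, 7, 9,9]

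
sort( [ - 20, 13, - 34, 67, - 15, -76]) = [ - 76, - 34, - 20, - 15, 13 , 67 ] 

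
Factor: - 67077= - 3^2*29^1*257^1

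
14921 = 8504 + 6417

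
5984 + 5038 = 11022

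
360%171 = 18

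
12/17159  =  12/17159 = 0.00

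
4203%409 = 113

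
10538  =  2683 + 7855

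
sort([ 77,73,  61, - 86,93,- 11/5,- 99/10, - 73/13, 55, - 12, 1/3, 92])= [-86,- 12, - 99/10, - 73/13, - 11/5,1/3,55, 61, 73,77,92, 93 ]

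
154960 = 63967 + 90993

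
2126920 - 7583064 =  - 5456144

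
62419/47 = 62419/47 = 1328.06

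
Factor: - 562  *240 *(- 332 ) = 2^7*3^1*5^1*83^1 *281^1 = 44780160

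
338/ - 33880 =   -  169/16940 = - 0.01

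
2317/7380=2317/7380 =0.31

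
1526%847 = 679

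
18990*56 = 1063440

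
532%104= 12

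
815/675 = 163/135 = 1.21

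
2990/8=373+3/4 = 373.75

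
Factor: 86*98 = 8428 = 2^2*7^2 * 43^1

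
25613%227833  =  25613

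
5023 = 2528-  - 2495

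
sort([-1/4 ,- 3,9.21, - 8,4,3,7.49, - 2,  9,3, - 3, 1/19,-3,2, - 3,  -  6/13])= [-8 , - 3, - 3, - 3,  -  3, - 2,  -  6/13, - 1/4,1/19,2, 3, 3, 4,7.49, 9,9.21]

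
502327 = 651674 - 149347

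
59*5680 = 335120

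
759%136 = 79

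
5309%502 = 289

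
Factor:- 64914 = -2^1*3^1*31^1*349^1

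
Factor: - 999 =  - 3^3 * 37^1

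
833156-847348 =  - 14192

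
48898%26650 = 22248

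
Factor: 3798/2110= 3^2 *5^(-1)= 9/5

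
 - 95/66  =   - 95/66 =-1.44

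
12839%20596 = 12839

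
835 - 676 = 159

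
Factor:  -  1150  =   - 2^1*5^2*23^1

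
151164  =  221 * 684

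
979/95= 979/95= 10.31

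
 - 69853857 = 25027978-94881835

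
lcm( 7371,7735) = 626535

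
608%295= 18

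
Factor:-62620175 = -5^2*2504807^1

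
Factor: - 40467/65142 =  - 41/66 = -2^( - 1)*3^(-1 )*11^( - 1)*41^1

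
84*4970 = 417480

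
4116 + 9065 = 13181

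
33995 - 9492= 24503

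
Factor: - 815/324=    - 2^(-2)*3^( - 4)*5^1*163^1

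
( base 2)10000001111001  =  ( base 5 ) 231223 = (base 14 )305b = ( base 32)83p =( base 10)8313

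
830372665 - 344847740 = 485524925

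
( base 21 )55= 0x6E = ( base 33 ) 3b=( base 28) 3q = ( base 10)110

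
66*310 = 20460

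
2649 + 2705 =5354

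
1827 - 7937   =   - 6110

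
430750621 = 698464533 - 267713912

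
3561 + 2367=5928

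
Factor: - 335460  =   - 2^2*3^1*5^1*5591^1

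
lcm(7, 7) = 7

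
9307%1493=349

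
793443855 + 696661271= 1490105126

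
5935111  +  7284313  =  13219424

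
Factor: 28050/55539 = 2^1 * 3^( - 2 )*5^2*11^(  -  1)  =  50/99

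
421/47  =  8 + 45/47 = 8.96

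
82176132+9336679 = 91512811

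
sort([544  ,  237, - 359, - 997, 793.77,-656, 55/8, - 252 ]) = [-997, - 656,  -  359, - 252,55/8,237, 544,  793.77 ] 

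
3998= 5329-1331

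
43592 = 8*5449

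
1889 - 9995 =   -  8106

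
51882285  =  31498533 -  - 20383752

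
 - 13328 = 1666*( - 8) 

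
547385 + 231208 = 778593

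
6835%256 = 179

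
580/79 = 580/79 = 7.34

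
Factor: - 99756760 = -2^3*5^1 * 31^1*80449^1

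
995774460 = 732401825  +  263372635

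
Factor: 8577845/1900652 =2^( - 2)*5^1*13^( - 1 ) * 36551^( - 1)*1715569^1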